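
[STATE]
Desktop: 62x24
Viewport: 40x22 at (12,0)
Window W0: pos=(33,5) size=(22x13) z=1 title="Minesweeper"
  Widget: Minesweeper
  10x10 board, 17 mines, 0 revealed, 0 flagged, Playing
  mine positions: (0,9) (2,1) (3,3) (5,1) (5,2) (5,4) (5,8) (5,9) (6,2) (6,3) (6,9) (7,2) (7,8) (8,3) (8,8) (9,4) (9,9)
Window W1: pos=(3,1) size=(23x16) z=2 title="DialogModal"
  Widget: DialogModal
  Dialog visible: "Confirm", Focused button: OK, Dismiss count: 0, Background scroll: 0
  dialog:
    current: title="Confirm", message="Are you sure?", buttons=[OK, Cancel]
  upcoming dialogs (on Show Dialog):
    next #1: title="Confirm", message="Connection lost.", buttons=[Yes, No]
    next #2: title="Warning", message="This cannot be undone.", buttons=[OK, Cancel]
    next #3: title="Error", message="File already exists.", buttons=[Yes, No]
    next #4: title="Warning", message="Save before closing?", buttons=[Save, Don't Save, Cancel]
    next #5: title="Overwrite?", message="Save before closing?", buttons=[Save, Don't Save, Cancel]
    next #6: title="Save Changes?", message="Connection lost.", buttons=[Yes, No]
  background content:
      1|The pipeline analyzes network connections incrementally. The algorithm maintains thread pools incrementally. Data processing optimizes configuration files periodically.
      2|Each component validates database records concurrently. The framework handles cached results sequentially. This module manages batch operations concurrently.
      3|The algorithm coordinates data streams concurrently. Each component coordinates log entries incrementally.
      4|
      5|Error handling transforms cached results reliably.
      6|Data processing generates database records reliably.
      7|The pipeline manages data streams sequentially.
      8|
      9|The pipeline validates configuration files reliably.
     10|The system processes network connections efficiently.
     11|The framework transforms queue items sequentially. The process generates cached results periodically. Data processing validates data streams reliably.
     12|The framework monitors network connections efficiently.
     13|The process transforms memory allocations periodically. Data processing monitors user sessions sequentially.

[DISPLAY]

                                        
━━━━━━━━━━━━━┓                          
odal         ┃                          
─────────────┨                          
line analyzes┃                          
ponent valida┃       ┏━━━━━━━━━━━━━━━━━━
rithm coordin┃       ┃ Minesweeper      
──────────┐  ┃       ┠──────────────────
onfirm    │sf┃       ┃■■■■■■■■■■        
you sure? │er┃       ┃■■■■■■■■■■        
  Cancel  │s ┃       ┃■■■■■■■■■■        
──────────┘  ┃       ┃■■■■■■■■■■        
line validate┃       ┃■■■■■■■■■■        
em processes ┃       ┃■■■■■■■■■■        
ework transfo┃       ┃■■■■■■■■■■        
ework monitor┃       ┃■■■■■■■■■■        
━━━━━━━━━━━━━┛       ┃■■■■■■■■■■        
                     ┗━━━━━━━━━━━━━━━━━━
                                        
                                        
                                        
                                        


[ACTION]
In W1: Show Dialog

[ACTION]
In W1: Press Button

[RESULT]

                                        
━━━━━━━━━━━━━┓                          
odal         ┃                          
─────────────┨                          
line analyzes┃                          
ponent valida┃       ┏━━━━━━━━━━━━━━━━━━
rithm coordin┃       ┃ Minesweeper      
             ┃       ┠──────────────────
ndling transf┃       ┃■■■■■■■■■■        
cessing gener┃       ┃■■■■■■■■■■        
line manages ┃       ┃■■■■■■■■■■        
             ┃       ┃■■■■■■■■■■        
line validate┃       ┃■■■■■■■■■■        
em processes ┃       ┃■■■■■■■■■■        
ework transfo┃       ┃■■■■■■■■■■        
ework monitor┃       ┃■■■■■■■■■■        
━━━━━━━━━━━━━┛       ┃■■■■■■■■■■        
                     ┗━━━━━━━━━━━━━━━━━━
                                        
                                        
                                        
                                        


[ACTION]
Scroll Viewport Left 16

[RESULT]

                                        
   ┏━━━━━━━━━━━━━━━━━━━━━┓              
   ┃ DialogModal         ┃              
   ┠─────────────────────┨              
   ┃The pipeline analyzes┃              
   ┃Each component valida┃       ┏━━━━━━
   ┃The algorithm coordin┃       ┃ Mines
   ┃                     ┃       ┠──────
   ┃Error handling transf┃       ┃■■■■■■
   ┃Data processing gener┃       ┃■■■■■■
   ┃The pipeline manages ┃       ┃■■■■■■
   ┃                     ┃       ┃■■■■■■
   ┃The pipeline validate┃       ┃■■■■■■
   ┃The system processes ┃       ┃■■■■■■
   ┃The framework transfo┃       ┃■■■■■■
   ┃The framework monitor┃       ┃■■■■■■
   ┗━━━━━━━━━━━━━━━━━━━━━┛       ┃■■■■■■
                                 ┗━━━━━━
                                        
                                        
                                        
                                        


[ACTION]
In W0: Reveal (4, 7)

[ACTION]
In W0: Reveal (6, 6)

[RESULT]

                                        
   ┏━━━━━━━━━━━━━━━━━━━━━┓              
   ┃ DialogModal         ┃              
   ┠─────────────────────┨              
   ┃The pipeline analyzes┃              
   ┃Each component valida┃       ┏━━━━━━
   ┃The algorithm coordin┃       ┃ Mines
   ┃                     ┃       ┠──────
   ┃Error handling transf┃       ┃      
   ┃Data processing gener┃       ┃111   
   ┃The pipeline manages ┃       ┃■■211 
   ┃                     ┃       ┃■■■■1 
   ┃The pipeline validate┃       ┃■■■■21
   ┃The system processes ┃       ┃■■■■■1
   ┃The framework transfo┃       ┃■■■■21
   ┃The framework monitor┃       ┃■■■■2 
   ┗━━━━━━━━━━━━━━━━━━━━━┛       ┃■■■■21
                                 ┗━━━━━━
                                        
                                        
                                        
                                        


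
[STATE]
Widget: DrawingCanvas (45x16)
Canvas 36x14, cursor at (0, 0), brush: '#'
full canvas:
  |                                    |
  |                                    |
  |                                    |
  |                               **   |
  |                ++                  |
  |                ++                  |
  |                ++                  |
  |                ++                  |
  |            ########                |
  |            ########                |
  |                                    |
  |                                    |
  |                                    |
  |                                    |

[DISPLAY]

+                                            
                                             
                                             
                               **            
                ++                           
                ++                           
                ++                           
                ++                           
            ########                         
            ########                         
                                             
                                             
                                             
                                             
                                             
                                             


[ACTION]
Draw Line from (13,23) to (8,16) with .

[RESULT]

+                                            
                                             
                                             
                               **            
                ++                           
                ++                           
                ++                           
                ++                           
            ####.###                         
            #####..#                         
                   .                         
                    .                        
                     ..                      
                       .                     
                                             
                                             


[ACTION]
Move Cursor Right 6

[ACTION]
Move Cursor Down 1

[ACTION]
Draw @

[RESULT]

                                             
      @                                      
                                             
                               **            
                ++                           
                ++                           
                ++                           
                ++                           
            ####.###                         
            #####..#                         
                   .                         
                    .                        
                     ..                      
                       .                     
                                             
                                             


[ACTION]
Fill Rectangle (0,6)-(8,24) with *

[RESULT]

      *******************                    
      *******************                    
      *******************                    
      *******************      **            
      *******************                    
      *******************                    
      *******************                    
      *******************                    
      *******************                    
            #####..#                         
                   .                         
                    .                        
                     ..                      
                       .                     
                                             
                                             


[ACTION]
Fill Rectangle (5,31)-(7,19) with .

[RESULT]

      *******************                    
      *******************                    
      *******************                    
      *******************      **            
      *******************                    
      *************.............             
      *************.............             
      *************.............             
      *******************                    
            #####..#                         
                   .                         
                    .                        
                     ..                      
                       .                     
                                             
                                             


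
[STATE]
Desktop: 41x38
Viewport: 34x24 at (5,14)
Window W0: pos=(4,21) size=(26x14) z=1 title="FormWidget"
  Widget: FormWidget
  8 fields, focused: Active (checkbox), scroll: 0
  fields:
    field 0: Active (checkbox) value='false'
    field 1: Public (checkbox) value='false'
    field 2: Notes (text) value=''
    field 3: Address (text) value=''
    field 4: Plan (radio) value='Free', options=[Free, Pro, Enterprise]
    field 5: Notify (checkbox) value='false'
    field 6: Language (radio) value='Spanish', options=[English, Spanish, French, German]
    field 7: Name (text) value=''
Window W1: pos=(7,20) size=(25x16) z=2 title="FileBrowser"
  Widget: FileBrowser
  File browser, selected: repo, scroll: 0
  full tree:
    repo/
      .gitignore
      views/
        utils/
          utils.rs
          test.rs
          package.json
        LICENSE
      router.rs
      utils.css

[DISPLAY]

                                  
                                  
                                  
                                  
                                  
                                  
  ┏━━━━━━━━━━━━━━━━━━━━━━━┓       
━━┃ FileBrowser           ┃       
 F┠───────────────────────┨       
──┃> [-] repo/            ┃       
> ┃    .gitignore         ┃       
  ┃    [+] views/         ┃       
  ┃    router.rs          ┃       
  ┃    utils.css          ┃       
  ┃                       ┃       
  ┃                       ┃       
  ┃                       ┃       
  ┃                       ┃       
  ┃                       ┃       
  ┃                       ┃       
━━┃                       ┃       
  ┗━━━━━━━━━━━━━━━━━━━━━━━┛       
                                  
                                  


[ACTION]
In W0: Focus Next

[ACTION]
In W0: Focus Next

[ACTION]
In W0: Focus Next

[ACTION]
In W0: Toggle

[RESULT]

                                  
                                  
                                  
                                  
                                  
                                  
  ┏━━━━━━━━━━━━━━━━━━━━━━━┓       
━━┃ FileBrowser           ┃       
 F┠───────────────────────┨       
──┃> [-] repo/            ┃       
  ┃    .gitignore         ┃       
  ┃    [+] views/         ┃       
  ┃    router.rs          ┃       
> ┃    utils.css          ┃       
  ┃                       ┃       
  ┃                       ┃       
  ┃                       ┃       
  ┃                       ┃       
  ┃                       ┃       
  ┃                       ┃       
━━┃                       ┃       
  ┗━━━━━━━━━━━━━━━━━━━━━━━┛       
                                  
                                  


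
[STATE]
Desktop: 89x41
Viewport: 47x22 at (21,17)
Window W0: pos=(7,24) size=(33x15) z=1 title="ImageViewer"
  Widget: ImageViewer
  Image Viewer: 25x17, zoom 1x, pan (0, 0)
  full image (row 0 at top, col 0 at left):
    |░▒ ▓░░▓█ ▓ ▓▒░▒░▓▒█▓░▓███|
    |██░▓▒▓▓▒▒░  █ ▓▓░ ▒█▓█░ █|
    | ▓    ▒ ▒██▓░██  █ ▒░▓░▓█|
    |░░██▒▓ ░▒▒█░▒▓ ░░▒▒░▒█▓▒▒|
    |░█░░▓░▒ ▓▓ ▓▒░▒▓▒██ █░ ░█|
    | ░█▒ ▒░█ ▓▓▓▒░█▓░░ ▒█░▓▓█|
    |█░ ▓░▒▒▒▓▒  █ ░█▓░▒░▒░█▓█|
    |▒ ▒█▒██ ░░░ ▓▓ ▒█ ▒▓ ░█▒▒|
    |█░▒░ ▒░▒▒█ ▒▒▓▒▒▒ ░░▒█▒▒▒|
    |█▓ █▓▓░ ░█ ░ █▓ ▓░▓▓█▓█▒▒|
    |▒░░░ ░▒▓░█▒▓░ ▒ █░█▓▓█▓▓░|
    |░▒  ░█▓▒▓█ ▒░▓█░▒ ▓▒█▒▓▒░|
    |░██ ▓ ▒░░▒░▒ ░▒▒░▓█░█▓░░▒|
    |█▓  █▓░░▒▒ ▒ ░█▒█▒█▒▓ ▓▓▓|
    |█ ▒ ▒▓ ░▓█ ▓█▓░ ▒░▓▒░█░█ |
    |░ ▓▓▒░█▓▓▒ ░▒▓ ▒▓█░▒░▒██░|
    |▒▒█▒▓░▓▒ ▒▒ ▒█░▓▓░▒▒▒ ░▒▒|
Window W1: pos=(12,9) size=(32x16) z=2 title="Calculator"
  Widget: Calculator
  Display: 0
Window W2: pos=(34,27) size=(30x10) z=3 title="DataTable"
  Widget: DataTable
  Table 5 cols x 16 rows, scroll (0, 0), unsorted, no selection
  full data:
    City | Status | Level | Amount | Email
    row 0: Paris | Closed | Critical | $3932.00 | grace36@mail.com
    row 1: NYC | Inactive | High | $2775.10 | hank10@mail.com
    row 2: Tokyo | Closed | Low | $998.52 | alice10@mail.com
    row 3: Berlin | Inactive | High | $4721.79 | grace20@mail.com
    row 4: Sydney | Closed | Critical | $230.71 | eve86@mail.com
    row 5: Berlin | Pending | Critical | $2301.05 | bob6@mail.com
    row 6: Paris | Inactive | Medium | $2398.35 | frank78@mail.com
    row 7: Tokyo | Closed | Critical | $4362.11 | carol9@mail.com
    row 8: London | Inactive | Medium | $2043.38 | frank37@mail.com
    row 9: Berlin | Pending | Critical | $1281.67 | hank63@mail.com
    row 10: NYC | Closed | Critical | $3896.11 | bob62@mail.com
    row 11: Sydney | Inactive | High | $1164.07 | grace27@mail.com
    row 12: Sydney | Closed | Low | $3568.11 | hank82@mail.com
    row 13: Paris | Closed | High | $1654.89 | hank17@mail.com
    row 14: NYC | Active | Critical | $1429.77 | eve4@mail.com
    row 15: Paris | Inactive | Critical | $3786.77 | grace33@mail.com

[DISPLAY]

┼───┼───┤             ┃                        
│ 3 │ - │             ┃                        
┼───┼───┤             ┃                        
│ = │ + │             ┃                        
┼───┼───┤             ┃                        
│ MR│ M+│             ┃                        
┴───┴───┘             ┃                        
━━━━━━━━━━━━━━━━━━━━━━┛                        
                  ┃                            
──────────────────┨                            
░▒░▓▒█▓░▓███ ┏━━━━━━━━━━━━━━━━━━━━━━━━━━━━┓    
 ▓▓░ ▒█▓█░ █ ┃ DataTable                  ┃    
██  █ ▒░▓░▓█ ┠────────────────────────────┨    
▓ ░░▒▒░▒█▓▒▒ ┃City  │Status  │Level   │Amo┃    
░▒▓▒██ █░ ░█ ┃──────┼────────┼────────┼───┃    
░█▓░░ ▒█░▓▓█ ┃Paris │Closed  │Critical│$39┃    
 ░█▓░▒░▒░█▓█ ┃NYC   │Inactive│High    │$27┃    
▓ ▒█ ▒▓ ░█▒▒ ┃Tokyo │Closed  │Low     │$99┃    
▓▒▒▒ ░░▒█▒▒▒ ┃Berlin│Inactive│High    │$47┃    
█▓ ▓░▓▓█▓█▒▒ ┗━━━━━━━━━━━━━━━━━━━━━━━━━━━━┛    
 ▒ █░█▓▓█▓▓░      ┃                            
━━━━━━━━━━━━━━━━━━┛                            


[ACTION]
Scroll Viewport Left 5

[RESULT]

─┼───┼───┼───┤             ┃                   
 │ 2 │ 3 │ - │             ┃                   
─┼───┼───┼───┤             ┃                   
 │ . │ = │ + │             ┃                   
─┼───┼───┼───┤             ┃                   
 │ MC│ MR│ M+│             ┃                   
─┴───┴───┴───┘             ┃                   
━━━━━━━━━━━━━━━━━━━━━━━━━━━┛                   
ewer                   ┃                       
───────────────────────┨                       
 ▓ ▓▒░▒░▓▒█▓░▓███ ┏━━━━━━━━━━━━━━━━━━━━━━━━━━━━
▒░  █ ▓▓░ ▒█▓█░ █ ┃ DataTable                  
▒██▓░██  █ ▒░▓░▓█ ┠────────────────────────────
▒▒█░▒▓ ░░▒▒░▒█▓▒▒ ┃City  │Status  │Level   │Amo
▓▓ ▓▒░▒▓▒██ █░ ░█ ┃──────┼────────┼────────┼───
 ▓▓▓▒░█▓░░ ▒█░▓▓█ ┃Paris │Closed  │Critical│$39
▓▒  █ ░█▓░▒░▒░█▓█ ┃NYC   │Inactive│High    │$27
░░░ ▓▓ ▒█ ▒▓ ░█▒▒ ┃Tokyo │Closed  │Low     │$99
▒█ ▒▒▓▒▒▒ ░░▒█▒▒▒ ┃Berlin│Inactive│High    │$47
░█ ░ █▓ ▓░▓▓█▓█▒▒ ┗━━━━━━━━━━━━━━━━━━━━━━━━━━━━
░█▒▓░ ▒ █░█▓▓█▓▓░      ┃                       
━━━━━━━━━━━━━━━━━━━━━━━┛                       


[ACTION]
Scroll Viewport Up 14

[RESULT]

                                               
                                               
                                               
                                               
                                               
                                               
━━━━━━━━━━━━━━━━━━━━━━━━━━━┓                   
lculator                   ┃                   
───────────────────────────┨                   
                          0┃                   
─┬───┬───┬───┐             ┃                   
 │ 8 │ 9 │ ÷ │             ┃                   
─┼───┼───┼───┤             ┃                   
 │ 5 │ 6 │ × │             ┃                   
─┼───┼───┼───┤             ┃                   
 │ 2 │ 3 │ - │             ┃                   
─┼───┼───┼───┤             ┃                   
 │ . │ = │ + │             ┃                   
─┼───┼───┼───┤             ┃                   
 │ MC│ MR│ M+│             ┃                   
─┴───┴───┴───┘             ┃                   
━━━━━━━━━━━━━━━━━━━━━━━━━━━┛                   


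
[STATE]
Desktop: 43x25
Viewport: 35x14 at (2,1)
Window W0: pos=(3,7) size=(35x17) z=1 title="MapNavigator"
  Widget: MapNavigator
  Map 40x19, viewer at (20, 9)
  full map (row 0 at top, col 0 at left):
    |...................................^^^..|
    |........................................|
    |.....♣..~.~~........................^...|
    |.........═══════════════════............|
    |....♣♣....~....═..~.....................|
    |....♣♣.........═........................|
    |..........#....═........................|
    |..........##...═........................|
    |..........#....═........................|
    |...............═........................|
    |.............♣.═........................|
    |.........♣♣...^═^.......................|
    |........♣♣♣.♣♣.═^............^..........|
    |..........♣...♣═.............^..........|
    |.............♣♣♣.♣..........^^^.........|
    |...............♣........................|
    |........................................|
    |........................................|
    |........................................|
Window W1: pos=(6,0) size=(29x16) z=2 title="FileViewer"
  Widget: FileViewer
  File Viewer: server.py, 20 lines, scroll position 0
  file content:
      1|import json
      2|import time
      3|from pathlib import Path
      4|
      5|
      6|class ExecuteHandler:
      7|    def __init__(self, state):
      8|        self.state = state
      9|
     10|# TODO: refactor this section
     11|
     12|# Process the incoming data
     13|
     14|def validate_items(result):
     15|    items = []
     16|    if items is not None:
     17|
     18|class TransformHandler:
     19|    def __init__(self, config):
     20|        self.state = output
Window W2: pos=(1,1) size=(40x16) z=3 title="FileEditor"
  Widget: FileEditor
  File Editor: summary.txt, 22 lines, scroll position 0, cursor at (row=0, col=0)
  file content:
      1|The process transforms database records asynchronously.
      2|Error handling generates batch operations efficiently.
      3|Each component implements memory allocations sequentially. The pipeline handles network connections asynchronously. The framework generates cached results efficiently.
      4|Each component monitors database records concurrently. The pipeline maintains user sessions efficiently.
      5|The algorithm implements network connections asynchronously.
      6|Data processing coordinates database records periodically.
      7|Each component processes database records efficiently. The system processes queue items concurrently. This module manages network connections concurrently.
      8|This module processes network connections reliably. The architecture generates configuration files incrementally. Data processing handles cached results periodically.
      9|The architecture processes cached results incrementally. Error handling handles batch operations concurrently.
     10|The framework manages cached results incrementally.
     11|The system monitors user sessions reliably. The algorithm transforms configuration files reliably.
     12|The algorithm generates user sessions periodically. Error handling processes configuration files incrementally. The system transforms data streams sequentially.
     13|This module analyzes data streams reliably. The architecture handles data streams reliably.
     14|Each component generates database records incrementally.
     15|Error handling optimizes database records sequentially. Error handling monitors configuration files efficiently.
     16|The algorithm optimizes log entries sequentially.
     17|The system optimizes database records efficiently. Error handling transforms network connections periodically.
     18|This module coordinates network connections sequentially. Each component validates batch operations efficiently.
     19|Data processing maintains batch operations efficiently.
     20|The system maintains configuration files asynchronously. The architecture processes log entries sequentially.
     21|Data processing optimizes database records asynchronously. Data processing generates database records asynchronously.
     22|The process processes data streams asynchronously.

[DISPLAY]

━━━━━━━━━━━━━━━━━━━━━━━━━━━━━━━━━━━
 FileEditor                        
───────────────────────────────────
█he process transforms database rec
Error handling generates batch oper
Each component implements memory al
Each component monitors database re
The algorithm implements network co
Data processing coordinates databas
Each component processes database r
This module processes network conne
The architecture processes cached r
The framework manages cached result
The system monitors user sessions r


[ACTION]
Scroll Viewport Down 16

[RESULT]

This module processes network conne
The architecture processes cached r
The framework manages cached result
The system monitors user sessions r
The algorithm generates user sessio
━━━━━━━━━━━━━━━━━━━━━━━━━━━━━━━━━━━
 ┃.........♣.═.....................
 ┃.....♣♣...^═^....................
 ┃....♣♣♣.♣♣.═^............^.......
 ┃......♣...♣═.............^.......
 ┃.........♣♣♣.♣..........^^^......
 ┃...........♣.....................
 ┗━━━━━━━━━━━━━━━━━━━━━━━━━━━━━━━━━
                                   


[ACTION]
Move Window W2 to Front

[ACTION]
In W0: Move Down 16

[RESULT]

This module processes network conne
The architecture processes cached r
The framework manages cached result
The system monitors user sessions r
The algorithm generates user sessio
━━━━━━━━━━━━━━━━━━━━━━━━━━━━━━━━━━━
 ┃                                 
 ┃                                 
 ┃                                 
 ┃                                 
 ┃                                 
 ┃                                 
 ┗━━━━━━━━━━━━━━━━━━━━━━━━━━━━━━━━━
                                   


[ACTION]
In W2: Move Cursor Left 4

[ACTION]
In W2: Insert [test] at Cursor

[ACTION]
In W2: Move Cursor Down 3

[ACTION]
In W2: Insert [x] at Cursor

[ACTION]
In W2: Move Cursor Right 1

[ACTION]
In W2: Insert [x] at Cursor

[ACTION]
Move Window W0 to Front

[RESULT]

T┃......♣...♣═.............^.......
T┃.........♣♣♣.♣..........^^^......
T┃...........♣.....................
T┃.................................
T┃.................................
━┃................@................
 ┃                                 
 ┃                                 
 ┃                                 
 ┃                                 
 ┃                                 
 ┃                                 
 ┗━━━━━━━━━━━━━━━━━━━━━━━━━━━━━━━━━
                                   


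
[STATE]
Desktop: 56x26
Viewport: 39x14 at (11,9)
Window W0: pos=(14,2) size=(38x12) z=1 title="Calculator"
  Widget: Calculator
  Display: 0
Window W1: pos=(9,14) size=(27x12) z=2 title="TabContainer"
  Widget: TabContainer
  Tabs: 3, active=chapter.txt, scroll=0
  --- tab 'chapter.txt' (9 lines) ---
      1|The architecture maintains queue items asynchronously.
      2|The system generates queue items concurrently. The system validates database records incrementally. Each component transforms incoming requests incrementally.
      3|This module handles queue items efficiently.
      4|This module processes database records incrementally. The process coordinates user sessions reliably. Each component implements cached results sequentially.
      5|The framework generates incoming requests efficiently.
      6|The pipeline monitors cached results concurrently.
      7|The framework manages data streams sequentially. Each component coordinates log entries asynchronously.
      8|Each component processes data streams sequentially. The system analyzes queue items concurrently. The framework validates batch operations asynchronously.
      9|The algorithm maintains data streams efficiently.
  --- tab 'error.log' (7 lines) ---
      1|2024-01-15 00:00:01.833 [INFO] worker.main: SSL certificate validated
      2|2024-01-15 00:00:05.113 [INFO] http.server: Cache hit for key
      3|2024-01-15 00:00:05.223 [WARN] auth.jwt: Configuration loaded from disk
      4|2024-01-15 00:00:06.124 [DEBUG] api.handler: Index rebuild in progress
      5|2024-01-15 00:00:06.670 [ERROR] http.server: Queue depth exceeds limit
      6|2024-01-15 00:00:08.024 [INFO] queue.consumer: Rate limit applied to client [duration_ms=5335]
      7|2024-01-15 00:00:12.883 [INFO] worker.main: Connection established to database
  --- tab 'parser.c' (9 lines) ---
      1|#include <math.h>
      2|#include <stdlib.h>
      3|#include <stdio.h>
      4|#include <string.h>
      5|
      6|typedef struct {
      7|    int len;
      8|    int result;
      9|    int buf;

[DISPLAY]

   ┃│ 4 │ 5 │ 6 │ × │                  
   ┃├───┼───┼───┼───┤                  
   ┃│ 1 │ 2 │ 3 │ - │                  
   ┃└───┴───┴───┴───┘                  
   ┗━━━━━━━━━━━━━━━━━━━━━━━━━━━━━━━━━━━
━━━━━━━━━━━━━━━━━━━━━━━━┓              
TabContainer            ┃              
────────────────────────┨              
chapter.txt]│ error.log ┃              
────────────────────────┃              
he architecture maintain┃              
he system generates queu┃              
his module handles queue┃              
his module processes dat┃              


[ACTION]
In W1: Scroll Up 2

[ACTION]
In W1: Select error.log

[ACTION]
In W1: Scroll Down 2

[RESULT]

   ┃│ 4 │ 5 │ 6 │ × │                  
   ┃├───┼───┼───┼───┤                  
   ┃│ 1 │ 2 │ 3 │ - │                  
   ┃└───┴───┴───┴───┘                  
   ┗━━━━━━━━━━━━━━━━━━━━━━━━━━━━━━━━━━━
━━━━━━━━━━━━━━━━━━━━━━━━┓              
TabContainer            ┃              
────────────────────────┨              
chapter.txt │[error.log]┃              
────────────────────────┃              
024-01-15 00:00:05.223 [┃              
024-01-15 00:00:06.124 [┃              
024-01-15 00:00:06.670 [┃              
024-01-15 00:00:08.024 [┃              


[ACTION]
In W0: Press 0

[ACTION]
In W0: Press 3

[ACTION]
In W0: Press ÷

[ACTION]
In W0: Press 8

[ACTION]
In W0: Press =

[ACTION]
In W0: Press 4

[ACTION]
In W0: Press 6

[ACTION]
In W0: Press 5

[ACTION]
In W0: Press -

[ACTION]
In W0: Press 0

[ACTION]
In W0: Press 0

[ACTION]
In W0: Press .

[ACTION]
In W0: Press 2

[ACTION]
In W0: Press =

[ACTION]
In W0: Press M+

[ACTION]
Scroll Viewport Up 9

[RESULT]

                                       
                                       
   ┏━━━━━━━━━━━━━━━━━━━━━━━━━━━━━━━━━━━
   ┃ Calculator                        
   ┠───────────────────────────────────
   ┃                               464.
   ┃┌───┬───┬───┬───┐                  
   ┃│ 7 │ 8 │ 9 │ ÷ │                  
   ┃├───┼───┼───┼───┤                  
   ┃│ 4 │ 5 │ 6 │ × │                  
   ┃├───┼───┼───┼───┤                  
   ┃│ 1 │ 2 │ 3 │ - │                  
   ┃└───┴───┴───┴───┘                  
   ┗━━━━━━━━━━━━━━━━━━━━━━━━━━━━━━━━━━━


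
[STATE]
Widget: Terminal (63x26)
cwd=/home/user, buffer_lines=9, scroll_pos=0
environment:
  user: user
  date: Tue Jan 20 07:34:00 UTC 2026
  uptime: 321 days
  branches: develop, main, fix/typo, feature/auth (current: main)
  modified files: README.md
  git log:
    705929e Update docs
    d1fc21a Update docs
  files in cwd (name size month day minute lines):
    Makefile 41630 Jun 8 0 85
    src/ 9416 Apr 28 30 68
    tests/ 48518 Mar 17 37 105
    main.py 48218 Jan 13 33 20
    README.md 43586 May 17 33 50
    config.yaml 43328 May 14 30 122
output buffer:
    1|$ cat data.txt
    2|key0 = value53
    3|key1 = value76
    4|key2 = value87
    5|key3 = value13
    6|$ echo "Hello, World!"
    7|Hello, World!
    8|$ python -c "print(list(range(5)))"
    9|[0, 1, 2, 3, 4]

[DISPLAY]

$ cat data.txt                                                 
key0 = value53                                                 
key1 = value76                                                 
key2 = value87                                                 
key3 = value13                                                 
$ echo "Hello, World!"                                         
Hello, World!                                                  
$ python -c "print(list(range(5)))"                            
[0, 1, 2, 3, 4]                                                
$ █                                                            
                                                               
                                                               
                                                               
                                                               
                                                               
                                                               
                                                               
                                                               
                                                               
                                                               
                                                               
                                                               
                                                               
                                                               
                                                               
                                                               


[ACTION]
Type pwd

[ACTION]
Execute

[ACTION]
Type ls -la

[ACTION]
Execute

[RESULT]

$ cat data.txt                                                 
key0 = value53                                                 
key1 = value76                                                 
key2 = value87                                                 
key3 = value13                                                 
$ echo "Hello, World!"                                         
Hello, World!                                                  
$ python -c "print(list(range(5)))"                            
[0, 1, 2, 3, 4]                                                
$ pwd                                                          
/home/user                                                     
$ ls -la                                                       
-rw-r--r--  1 user group    41630 Jun  8 10:00 Makefile        
drwxr-xr-x  1 user group     9416 Apr 28 10:30 src/            
drwxr-xr-x  1 user group    48518 Mar 17 10:37 tests/          
-rw-r--r--  1 user group    48218 Jan 13 10:33 main.py         
-rw-r--r--  1 user group    43586 May 17 10:33 README.md       
-rw-r--r--  1 user group    43328 May 14 10:30 config.yaml     
$ █                                                            
                                                               
                                                               
                                                               
                                                               
                                                               
                                                               
                                                               


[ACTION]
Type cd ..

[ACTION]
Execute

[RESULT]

$ cat data.txt                                                 
key0 = value53                                                 
key1 = value76                                                 
key2 = value87                                                 
key3 = value13                                                 
$ echo "Hello, World!"                                         
Hello, World!                                                  
$ python -c "print(list(range(5)))"                            
[0, 1, 2, 3, 4]                                                
$ pwd                                                          
/home/user                                                     
$ ls -la                                                       
-rw-r--r--  1 user group    41630 Jun  8 10:00 Makefile        
drwxr-xr-x  1 user group     9416 Apr 28 10:30 src/            
drwxr-xr-x  1 user group    48518 Mar 17 10:37 tests/          
-rw-r--r--  1 user group    48218 Jan 13 10:33 main.py         
-rw-r--r--  1 user group    43586 May 17 10:33 README.md       
-rw-r--r--  1 user group    43328 May 14 10:30 config.yaml     
$ cd ..                                                        
                                                               
$ █                                                            
                                                               
                                                               
                                                               
                                                               
                                                               
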